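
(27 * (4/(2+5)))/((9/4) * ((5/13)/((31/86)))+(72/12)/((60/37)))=217620/86051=2.53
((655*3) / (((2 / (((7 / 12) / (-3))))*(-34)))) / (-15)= -917 / 2448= -0.37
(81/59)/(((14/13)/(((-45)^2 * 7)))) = 18070.55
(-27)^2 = 729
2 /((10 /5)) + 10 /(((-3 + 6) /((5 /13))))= 89 /39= 2.28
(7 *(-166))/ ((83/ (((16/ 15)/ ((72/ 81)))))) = -84/ 5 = -16.80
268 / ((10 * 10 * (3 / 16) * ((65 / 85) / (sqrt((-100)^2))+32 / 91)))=6633536 / 166749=39.78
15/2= 7.50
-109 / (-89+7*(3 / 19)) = 2071 / 1670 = 1.24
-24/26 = -12/13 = -0.92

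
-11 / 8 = -1.38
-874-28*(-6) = -706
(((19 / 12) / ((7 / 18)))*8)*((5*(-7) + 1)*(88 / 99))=-984.38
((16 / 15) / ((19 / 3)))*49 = 784 / 95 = 8.25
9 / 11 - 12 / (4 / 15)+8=-398 / 11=-36.18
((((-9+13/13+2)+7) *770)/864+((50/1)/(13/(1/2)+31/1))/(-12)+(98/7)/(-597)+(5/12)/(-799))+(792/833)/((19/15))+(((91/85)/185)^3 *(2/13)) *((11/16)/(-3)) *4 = 22595087605913933906323/14627035805210057250000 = 1.54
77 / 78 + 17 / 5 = 1711 / 390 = 4.39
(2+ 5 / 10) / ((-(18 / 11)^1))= -55 / 36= -1.53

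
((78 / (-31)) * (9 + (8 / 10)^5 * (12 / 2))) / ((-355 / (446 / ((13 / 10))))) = 183407688 / 6878125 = 26.67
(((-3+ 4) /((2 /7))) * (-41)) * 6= -861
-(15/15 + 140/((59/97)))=-13639/59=-231.17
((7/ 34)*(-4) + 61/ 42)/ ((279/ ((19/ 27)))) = 8531/ 5378562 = 0.00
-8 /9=-0.89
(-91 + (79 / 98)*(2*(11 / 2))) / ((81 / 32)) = -42928 / 1323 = -32.45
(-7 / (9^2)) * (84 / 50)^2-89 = -501997 / 5625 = -89.24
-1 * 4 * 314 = -1256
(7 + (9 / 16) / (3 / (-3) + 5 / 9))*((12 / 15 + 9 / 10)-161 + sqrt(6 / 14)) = -584631 / 640 + 367*sqrt(21) / 448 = -909.73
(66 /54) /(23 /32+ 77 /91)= 4576 /5859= 0.78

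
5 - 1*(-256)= 261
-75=-75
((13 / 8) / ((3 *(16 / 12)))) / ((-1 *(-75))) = 13 / 2400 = 0.01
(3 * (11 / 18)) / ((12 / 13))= 143 / 72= 1.99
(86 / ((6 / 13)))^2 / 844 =41.14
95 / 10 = 19 / 2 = 9.50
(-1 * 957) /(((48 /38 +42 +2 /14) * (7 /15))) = -272745 /5773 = -47.24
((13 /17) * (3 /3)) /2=13 /34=0.38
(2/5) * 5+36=38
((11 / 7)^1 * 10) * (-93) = -10230 / 7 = -1461.43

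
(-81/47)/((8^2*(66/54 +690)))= -729/18712768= -0.00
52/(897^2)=4/61893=0.00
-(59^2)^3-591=-42180534232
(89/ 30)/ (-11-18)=-0.10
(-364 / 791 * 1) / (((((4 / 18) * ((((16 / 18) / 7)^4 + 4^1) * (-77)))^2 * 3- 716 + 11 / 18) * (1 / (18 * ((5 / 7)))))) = -182839442534133840 / 412257158420800701913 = -0.00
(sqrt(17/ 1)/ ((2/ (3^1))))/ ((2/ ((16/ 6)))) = 2 * sqrt(17) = 8.25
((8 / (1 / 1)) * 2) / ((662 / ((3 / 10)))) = 12 / 1655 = 0.01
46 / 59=0.78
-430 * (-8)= 3440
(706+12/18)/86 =1060/129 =8.22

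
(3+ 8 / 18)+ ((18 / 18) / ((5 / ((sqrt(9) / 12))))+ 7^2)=9449 / 180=52.49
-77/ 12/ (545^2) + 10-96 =-306529877/ 3564300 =-86.00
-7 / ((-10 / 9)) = 63 / 10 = 6.30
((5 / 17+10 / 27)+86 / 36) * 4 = 5606 / 459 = 12.21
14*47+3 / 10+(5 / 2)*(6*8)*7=1498.30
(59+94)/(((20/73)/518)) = 2892771/10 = 289277.10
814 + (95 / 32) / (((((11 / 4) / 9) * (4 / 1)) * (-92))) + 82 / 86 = 1134795747 / 1392512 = 814.93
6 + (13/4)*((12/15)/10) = 313/50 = 6.26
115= 115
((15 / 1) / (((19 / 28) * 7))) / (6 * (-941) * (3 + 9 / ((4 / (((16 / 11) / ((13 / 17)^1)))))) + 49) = -8580 / 111539101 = -0.00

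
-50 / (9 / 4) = -200 / 9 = -22.22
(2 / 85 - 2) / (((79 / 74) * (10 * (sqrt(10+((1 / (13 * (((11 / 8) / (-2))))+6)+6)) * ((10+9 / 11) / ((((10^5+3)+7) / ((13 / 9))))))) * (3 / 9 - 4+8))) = -2637623736 * sqrt(447590) / 30192285175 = -58.45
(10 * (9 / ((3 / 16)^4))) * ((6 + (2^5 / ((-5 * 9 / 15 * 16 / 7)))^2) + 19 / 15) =171311104 / 81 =2114951.90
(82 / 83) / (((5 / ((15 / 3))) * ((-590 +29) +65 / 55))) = -0.00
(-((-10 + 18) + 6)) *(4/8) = -7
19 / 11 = 1.73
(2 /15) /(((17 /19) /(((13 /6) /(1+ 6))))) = 247 /5355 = 0.05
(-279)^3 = -21717639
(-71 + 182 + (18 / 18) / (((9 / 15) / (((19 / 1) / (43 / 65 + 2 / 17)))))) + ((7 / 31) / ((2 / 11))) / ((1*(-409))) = 9932225413 / 65499714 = 151.64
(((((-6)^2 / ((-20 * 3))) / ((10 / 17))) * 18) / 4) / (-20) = 459 / 2000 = 0.23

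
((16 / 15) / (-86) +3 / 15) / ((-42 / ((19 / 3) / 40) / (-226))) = 259787 / 1625400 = 0.16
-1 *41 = -41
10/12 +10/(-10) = -1/6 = -0.17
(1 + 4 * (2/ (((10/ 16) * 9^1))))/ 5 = 109/ 225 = 0.48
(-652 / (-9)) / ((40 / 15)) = 163 / 6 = 27.17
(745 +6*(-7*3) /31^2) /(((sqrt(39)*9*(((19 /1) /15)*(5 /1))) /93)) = 55063*sqrt(39) /1767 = 194.61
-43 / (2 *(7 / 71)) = -3053 / 14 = -218.07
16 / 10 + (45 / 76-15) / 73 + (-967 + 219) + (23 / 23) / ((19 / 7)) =-283567 / 380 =-746.23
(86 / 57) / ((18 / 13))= 559 / 513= 1.09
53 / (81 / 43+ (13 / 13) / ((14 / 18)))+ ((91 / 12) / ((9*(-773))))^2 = 116546844673 / 6969578256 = 16.72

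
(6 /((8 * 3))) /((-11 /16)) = -4 /11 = -0.36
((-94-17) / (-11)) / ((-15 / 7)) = -259 / 55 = -4.71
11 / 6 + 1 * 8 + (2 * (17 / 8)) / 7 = 877 / 84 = 10.44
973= 973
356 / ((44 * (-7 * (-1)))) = 89 / 77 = 1.16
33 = 33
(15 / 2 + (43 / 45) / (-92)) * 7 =217049 / 4140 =52.43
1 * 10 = 10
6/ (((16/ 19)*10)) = 57/ 80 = 0.71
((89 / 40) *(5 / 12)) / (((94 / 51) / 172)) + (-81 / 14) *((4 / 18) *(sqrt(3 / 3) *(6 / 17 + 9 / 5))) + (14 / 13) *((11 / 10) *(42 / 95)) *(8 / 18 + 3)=141822643489 / 1657765200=85.55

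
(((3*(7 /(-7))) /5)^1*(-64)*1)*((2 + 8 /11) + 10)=5376 /11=488.73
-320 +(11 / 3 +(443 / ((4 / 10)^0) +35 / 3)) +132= 811 / 3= 270.33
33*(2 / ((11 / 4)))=24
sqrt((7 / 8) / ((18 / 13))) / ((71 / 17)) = 17 * sqrt(91) / 852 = 0.19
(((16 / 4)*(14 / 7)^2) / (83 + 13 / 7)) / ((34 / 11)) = 28 / 459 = 0.06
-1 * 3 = -3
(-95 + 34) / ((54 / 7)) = -427 / 54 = -7.91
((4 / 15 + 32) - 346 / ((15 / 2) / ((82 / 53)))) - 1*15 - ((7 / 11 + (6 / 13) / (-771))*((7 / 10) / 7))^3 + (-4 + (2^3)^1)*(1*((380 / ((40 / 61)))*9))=2189633319509574032223 / 105230914186232120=20807.89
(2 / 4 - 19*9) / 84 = -341 / 168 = -2.03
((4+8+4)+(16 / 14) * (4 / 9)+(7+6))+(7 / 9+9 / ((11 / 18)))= 3466 / 77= 45.01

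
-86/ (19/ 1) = -4.53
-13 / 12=-1.08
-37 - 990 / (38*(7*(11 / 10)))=-40.38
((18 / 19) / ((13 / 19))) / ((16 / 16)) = 18 / 13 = 1.38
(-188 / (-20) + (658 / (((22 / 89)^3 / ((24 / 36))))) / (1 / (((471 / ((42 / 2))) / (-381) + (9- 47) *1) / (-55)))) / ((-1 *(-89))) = 3364727073451 / 14893850070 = 225.91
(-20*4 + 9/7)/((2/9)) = -354.21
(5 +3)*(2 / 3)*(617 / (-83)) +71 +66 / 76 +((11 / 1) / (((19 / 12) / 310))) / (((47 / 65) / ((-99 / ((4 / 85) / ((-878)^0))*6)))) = -16719501769499 / 444714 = -37596076.96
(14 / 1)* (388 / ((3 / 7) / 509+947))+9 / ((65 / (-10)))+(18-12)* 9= 639883246 / 10966033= 58.35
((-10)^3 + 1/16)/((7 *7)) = -15999/784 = -20.41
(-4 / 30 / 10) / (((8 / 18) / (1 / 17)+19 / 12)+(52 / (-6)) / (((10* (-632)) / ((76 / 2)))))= -237 / 163370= -0.00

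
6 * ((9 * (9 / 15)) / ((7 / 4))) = 18.51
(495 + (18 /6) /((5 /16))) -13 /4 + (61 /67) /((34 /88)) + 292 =18126193 /22780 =795.71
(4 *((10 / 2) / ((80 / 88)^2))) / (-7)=-121 / 35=-3.46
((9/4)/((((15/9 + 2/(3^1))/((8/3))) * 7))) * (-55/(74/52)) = -25740/1813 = -14.20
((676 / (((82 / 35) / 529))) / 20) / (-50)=-625807 / 4100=-152.64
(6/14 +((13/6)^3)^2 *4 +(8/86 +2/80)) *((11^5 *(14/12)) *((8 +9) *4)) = 19915087522162481/3761640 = 5294256633.32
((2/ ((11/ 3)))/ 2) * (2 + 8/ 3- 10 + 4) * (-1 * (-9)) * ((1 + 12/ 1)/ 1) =-468/ 11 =-42.55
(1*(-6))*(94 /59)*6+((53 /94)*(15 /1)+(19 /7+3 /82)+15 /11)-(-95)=439609185 /8754361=50.22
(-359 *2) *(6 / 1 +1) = -5026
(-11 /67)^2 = 121 /4489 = 0.03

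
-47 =-47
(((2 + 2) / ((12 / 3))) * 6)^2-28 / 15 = 512 / 15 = 34.13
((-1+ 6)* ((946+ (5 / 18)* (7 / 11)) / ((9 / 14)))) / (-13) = -504385 / 891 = -566.09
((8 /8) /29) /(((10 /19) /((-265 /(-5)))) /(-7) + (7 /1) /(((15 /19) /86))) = 105735 /2338163048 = 0.00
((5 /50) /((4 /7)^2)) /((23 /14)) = 0.19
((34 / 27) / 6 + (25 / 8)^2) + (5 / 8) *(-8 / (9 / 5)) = 37313 / 5184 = 7.20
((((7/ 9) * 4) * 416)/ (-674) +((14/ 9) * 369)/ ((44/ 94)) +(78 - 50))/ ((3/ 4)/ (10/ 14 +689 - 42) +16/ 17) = 12881965053944/ 9693052479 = 1328.99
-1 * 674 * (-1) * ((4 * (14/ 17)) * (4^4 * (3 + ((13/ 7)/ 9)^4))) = 65273317900288/ 38257191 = 1706171.21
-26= -26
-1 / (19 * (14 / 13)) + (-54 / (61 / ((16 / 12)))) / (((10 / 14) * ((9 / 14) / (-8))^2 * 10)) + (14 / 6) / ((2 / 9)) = -27636106 / 1825425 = -15.14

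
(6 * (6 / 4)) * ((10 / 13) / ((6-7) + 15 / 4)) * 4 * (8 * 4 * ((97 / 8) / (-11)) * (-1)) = 558720 / 1573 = 355.19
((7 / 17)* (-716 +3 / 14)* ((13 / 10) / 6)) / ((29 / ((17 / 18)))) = -130273 / 62640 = -2.08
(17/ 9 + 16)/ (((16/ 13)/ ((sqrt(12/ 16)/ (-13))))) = -161 *sqrt(3)/ 288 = -0.97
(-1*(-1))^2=1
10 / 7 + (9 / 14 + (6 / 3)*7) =225 / 14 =16.07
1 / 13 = 0.08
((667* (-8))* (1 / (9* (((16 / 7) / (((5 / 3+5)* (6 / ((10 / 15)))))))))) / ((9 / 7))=-326830 / 27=-12104.81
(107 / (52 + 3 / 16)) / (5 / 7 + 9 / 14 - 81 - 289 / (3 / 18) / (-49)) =-167776 / 3621395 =-0.05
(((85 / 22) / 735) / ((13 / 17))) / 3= 289 / 126126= 0.00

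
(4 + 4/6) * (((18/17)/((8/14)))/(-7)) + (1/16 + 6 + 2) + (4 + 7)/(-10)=5.73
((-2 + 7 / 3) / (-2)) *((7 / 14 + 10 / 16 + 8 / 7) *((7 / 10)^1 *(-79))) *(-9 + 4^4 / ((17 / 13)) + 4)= 10845673 / 2720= 3987.38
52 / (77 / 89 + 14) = 4628 / 1323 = 3.50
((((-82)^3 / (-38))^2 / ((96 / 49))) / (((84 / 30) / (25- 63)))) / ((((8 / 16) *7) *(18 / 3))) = -23750521205 / 342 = -69445968.44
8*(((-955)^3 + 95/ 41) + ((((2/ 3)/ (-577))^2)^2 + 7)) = -2564910558352873447692776/ 368105348935161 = -6967870925.46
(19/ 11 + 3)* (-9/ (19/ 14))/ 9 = -728/ 209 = -3.48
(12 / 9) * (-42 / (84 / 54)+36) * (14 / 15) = 56 / 5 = 11.20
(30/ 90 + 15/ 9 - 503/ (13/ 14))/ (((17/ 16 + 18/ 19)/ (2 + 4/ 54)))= -119440384/ 214461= -556.93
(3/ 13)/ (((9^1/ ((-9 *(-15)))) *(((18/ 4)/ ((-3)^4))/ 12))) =9720/ 13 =747.69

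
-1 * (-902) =902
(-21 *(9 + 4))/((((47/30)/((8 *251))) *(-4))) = 4111380/47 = 87476.17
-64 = -64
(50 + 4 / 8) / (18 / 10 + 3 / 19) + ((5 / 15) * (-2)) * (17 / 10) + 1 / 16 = 61311 / 2480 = 24.72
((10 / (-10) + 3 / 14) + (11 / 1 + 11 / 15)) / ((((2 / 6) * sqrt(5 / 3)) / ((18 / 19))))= 1089 * sqrt(15) / 175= 24.10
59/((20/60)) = 177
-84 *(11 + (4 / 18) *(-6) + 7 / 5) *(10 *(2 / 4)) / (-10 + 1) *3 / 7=664 / 3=221.33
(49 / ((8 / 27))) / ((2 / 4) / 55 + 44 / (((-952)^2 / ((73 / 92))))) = 63199410120 / 3488887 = 18114.49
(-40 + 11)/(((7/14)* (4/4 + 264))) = -58/265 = -0.22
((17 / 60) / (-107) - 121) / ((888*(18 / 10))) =-776837 / 10261728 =-0.08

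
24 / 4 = 6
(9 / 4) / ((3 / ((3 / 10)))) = 9 / 40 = 0.22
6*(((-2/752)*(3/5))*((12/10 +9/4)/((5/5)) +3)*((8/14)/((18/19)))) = -2451/65800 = -0.04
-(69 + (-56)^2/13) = -4033/13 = -310.23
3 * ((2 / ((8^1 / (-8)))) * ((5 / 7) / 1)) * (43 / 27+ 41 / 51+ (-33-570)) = 2756770 / 1071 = 2574.01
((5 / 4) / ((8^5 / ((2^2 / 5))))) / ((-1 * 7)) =-1 / 229376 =-0.00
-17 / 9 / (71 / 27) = -51 / 71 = -0.72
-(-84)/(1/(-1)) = -84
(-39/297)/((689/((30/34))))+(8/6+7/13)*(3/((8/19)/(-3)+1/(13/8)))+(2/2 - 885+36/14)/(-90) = 431870267/19980576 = 21.61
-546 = -546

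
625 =625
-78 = -78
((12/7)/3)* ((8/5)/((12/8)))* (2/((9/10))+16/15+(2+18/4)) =28192/4725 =5.97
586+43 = 629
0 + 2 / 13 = 2 / 13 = 0.15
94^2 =8836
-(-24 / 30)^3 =64 / 125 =0.51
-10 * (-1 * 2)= 20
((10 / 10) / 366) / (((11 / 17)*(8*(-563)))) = -17 / 18133104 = -0.00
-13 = -13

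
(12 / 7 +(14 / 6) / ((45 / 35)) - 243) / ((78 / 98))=-316820 / 1053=-300.87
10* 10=100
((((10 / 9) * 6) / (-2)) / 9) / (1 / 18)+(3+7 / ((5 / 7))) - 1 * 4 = 32 / 15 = 2.13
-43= -43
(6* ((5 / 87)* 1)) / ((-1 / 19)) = -190 / 29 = -6.55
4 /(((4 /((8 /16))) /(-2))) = -1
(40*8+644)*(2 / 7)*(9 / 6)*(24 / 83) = 69408 / 581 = 119.46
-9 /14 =-0.64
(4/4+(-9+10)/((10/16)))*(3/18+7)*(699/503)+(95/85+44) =6072209/85510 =71.01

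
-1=-1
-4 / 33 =-0.12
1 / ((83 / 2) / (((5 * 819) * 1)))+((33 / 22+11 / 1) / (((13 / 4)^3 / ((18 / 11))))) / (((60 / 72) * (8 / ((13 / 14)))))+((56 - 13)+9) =162830218 / 1080079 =150.76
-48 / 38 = -24 / 19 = -1.26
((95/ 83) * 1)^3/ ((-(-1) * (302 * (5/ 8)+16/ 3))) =10288500/ 1331691923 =0.01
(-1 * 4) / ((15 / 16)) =-64 / 15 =-4.27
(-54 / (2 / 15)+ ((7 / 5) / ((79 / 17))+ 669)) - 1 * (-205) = 185374 / 395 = 469.30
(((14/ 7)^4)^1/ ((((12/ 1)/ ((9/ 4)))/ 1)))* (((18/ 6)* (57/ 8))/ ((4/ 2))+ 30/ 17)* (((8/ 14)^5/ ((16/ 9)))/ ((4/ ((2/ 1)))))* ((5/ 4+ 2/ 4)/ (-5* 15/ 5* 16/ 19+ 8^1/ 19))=-1737531/ 18939088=-0.09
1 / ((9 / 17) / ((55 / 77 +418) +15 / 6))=100249 / 126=795.63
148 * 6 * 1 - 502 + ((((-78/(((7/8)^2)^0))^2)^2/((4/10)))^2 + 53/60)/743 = 513792889023383933/44580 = 11525188179079.94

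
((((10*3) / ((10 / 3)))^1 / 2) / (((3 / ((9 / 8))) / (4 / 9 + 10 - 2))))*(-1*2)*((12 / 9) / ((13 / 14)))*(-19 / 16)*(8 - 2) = 7581 / 26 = 291.58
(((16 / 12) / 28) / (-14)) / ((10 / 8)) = -2 / 735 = -0.00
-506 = -506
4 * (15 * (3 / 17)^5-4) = -22703132 / 1419857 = -15.99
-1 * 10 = -10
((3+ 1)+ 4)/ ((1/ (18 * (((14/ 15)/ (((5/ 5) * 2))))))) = 336/ 5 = 67.20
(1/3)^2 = 1/9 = 0.11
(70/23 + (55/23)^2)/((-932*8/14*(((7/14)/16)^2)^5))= -2283113904844308480/123257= -18523198721730.27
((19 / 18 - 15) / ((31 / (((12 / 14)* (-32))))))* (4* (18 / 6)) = 32128 / 217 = 148.06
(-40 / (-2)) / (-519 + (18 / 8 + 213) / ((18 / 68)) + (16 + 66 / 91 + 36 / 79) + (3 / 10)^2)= 43134000 / 671677553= 0.06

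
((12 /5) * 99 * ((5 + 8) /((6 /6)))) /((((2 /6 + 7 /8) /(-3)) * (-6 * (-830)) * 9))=-10296 /60175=-0.17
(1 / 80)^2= 1 / 6400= 0.00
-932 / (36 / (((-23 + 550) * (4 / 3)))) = -491164 / 27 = -18191.26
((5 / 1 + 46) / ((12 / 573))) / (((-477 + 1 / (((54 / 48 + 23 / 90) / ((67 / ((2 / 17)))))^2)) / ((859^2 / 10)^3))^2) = 31976123273384089855654155486299081217833496807967 / 2342531784029359585932000000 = 13650240945026735412541.21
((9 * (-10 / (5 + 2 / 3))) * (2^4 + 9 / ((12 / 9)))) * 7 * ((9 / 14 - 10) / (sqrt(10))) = 321867 * sqrt(10) / 136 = 7484.06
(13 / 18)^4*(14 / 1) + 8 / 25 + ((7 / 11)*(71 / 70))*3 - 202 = -2828159671 / 14434200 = -195.93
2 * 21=42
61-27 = 34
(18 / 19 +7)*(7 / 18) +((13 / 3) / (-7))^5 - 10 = -1086412541 / 155195838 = -7.00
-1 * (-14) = 14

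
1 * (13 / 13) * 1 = 1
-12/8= -3/2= -1.50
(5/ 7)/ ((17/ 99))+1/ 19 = 9524/ 2261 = 4.21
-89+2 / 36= -1601 / 18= -88.94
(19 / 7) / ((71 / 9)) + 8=4147 / 497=8.34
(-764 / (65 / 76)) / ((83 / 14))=-812896 / 5395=-150.68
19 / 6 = 3.17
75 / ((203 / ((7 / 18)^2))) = 175 / 3132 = 0.06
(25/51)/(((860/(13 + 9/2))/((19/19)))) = 175/17544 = 0.01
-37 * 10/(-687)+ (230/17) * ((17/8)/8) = 4.13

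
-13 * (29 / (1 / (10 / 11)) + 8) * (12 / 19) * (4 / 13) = -18144 / 209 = -86.81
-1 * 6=-6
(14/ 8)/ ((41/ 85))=595/ 164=3.63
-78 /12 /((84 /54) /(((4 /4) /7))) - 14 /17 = -4733 /3332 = -1.42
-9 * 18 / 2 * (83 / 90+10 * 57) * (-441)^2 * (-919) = 82652245451433 / 10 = 8265224545143.30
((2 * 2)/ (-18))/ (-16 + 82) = -0.00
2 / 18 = 1 / 9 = 0.11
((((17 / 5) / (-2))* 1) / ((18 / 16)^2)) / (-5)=544 / 2025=0.27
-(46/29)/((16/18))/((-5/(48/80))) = 621/2900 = 0.21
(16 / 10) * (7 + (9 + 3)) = 152 / 5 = 30.40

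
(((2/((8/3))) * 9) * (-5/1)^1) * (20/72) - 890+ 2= -897.38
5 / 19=0.26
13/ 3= 4.33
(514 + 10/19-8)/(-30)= -1604/95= -16.88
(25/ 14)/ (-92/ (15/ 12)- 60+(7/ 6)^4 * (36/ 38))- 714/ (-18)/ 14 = 106803461/ 37876398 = 2.82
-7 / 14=-1 / 2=-0.50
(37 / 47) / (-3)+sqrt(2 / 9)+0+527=sqrt(2) / 3+74270 / 141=527.21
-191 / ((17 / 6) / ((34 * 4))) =-9168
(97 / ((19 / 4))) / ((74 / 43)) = 8342 / 703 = 11.87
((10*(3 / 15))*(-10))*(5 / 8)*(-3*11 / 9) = 275 / 6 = 45.83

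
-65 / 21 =-3.10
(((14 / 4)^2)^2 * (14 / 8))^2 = 282475249 / 4096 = 68963.68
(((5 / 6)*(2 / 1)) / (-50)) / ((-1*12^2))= 1 / 4320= 0.00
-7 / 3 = -2.33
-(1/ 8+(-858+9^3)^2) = -133129/ 8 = -16641.12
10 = 10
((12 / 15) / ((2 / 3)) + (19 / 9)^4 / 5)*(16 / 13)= 2714992 / 426465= 6.37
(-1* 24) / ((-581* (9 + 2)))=24 / 6391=0.00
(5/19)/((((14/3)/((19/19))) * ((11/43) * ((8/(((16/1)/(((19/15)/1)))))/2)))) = 19350/27797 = 0.70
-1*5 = -5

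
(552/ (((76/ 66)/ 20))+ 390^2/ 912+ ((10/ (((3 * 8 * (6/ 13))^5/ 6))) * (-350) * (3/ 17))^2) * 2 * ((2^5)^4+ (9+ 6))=2186014882299039175144444811215/ 106863101641331048448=20456217803.19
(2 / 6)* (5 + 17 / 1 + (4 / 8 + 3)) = 17 / 2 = 8.50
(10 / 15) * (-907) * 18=-10884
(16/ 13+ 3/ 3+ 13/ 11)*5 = 2440/ 143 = 17.06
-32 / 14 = -16 / 7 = -2.29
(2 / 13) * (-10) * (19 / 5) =-76 / 13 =-5.85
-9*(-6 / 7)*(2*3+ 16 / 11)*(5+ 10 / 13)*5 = 1660500 / 1001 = 1658.84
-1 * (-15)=15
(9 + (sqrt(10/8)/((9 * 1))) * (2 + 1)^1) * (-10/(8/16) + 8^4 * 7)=14326 * sqrt(5)/3 + 257868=268545.97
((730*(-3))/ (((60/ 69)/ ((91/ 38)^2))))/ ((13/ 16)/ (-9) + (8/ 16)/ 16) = 1501610292/ 6137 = 244681.49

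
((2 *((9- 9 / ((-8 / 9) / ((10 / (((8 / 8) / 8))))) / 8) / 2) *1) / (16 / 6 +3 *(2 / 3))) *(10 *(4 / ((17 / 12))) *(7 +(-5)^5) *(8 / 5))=-56572992 / 17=-3327823.06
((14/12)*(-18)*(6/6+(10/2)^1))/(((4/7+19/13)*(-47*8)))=5733/34780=0.16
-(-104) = 104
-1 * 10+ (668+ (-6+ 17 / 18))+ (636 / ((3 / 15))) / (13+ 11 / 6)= 1389457 / 1602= 867.33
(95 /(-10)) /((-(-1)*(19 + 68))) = -19 /174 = -0.11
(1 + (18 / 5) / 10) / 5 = 34 / 125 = 0.27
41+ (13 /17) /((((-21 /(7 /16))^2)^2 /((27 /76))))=10414718989 /254017536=41.00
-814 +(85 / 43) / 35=-244997 / 301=-813.94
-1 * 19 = -19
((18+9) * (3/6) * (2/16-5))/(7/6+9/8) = -3159/110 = -28.72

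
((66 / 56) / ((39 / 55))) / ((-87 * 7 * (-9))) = 605 / 1995084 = 0.00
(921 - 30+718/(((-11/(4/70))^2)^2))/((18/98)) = 19575849718363/4035425625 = 4851.00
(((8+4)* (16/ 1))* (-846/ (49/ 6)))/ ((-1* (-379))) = -974592/ 18571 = -52.48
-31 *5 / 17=-155 / 17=-9.12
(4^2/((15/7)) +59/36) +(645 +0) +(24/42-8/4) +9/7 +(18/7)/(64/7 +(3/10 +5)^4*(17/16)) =86904861031703/132889013460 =653.97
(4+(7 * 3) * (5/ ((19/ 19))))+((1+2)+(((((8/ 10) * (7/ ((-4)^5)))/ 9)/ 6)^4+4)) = 2647725189114101762401/ 22825217147535360000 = 116.00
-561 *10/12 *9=-4207.50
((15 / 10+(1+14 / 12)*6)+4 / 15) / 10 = 443 / 300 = 1.48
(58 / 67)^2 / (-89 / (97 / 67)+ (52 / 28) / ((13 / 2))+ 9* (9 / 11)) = -12562858 / 902329401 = -0.01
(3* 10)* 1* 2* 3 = 180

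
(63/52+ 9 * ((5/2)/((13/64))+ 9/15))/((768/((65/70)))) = 10173/71680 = 0.14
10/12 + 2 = 17/6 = 2.83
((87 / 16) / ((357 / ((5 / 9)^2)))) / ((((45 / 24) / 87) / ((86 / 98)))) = 180815 / 944622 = 0.19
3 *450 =1350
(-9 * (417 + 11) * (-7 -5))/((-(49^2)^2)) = -46224/5764801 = -0.01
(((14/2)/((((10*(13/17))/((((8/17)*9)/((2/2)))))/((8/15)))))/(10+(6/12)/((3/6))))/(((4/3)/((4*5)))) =2016/715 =2.82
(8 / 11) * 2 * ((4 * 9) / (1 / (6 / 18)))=192 / 11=17.45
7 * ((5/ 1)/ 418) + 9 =9.08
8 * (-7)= -56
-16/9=-1.78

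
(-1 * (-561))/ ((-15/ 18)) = -3366/ 5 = -673.20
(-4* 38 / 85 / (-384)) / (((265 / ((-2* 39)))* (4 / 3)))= -741 / 720800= -0.00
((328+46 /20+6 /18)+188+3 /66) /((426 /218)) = 9328438 /35145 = 265.43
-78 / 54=-1.44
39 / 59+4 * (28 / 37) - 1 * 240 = -515869 / 2183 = -236.31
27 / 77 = 0.35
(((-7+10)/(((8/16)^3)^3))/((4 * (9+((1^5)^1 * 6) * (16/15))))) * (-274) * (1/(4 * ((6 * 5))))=-56.94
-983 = -983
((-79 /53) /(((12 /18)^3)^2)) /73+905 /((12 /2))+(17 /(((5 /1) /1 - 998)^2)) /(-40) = 183854533243621 /1220807545920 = 150.60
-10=-10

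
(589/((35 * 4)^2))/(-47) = -589/921200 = -0.00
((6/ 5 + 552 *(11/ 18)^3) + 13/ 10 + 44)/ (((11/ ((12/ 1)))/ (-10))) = -1676500/ 891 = -1881.59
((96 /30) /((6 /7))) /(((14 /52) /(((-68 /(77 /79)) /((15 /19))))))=-21230144 /17325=-1225.41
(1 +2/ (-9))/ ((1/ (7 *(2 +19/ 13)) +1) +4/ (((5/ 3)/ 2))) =49/ 368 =0.13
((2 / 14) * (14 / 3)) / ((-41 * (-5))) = 2 / 615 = 0.00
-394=-394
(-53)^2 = 2809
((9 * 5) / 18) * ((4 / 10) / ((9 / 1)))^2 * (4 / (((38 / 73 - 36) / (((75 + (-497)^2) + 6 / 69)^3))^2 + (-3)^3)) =-359014004282711165150502421107674429696486528 / 490727267103930823865092996851451940837251181835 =-0.00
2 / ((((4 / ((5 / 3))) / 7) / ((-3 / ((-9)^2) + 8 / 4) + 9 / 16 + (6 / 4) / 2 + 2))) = 79765 / 2592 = 30.77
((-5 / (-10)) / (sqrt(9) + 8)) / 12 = 0.00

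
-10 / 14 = -5 / 7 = -0.71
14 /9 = 1.56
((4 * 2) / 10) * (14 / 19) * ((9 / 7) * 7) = 504 / 95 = 5.31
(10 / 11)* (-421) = -382.73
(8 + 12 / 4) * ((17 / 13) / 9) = 187 / 117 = 1.60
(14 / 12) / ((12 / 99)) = 77 / 8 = 9.62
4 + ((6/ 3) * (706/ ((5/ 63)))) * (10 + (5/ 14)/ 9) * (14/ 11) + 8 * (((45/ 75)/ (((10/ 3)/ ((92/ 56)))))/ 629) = 25024010614/ 110075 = 227336.00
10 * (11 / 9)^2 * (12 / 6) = 2420 / 81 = 29.88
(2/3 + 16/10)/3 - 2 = -1.24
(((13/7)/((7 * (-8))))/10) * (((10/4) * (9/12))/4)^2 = -585/802816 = -0.00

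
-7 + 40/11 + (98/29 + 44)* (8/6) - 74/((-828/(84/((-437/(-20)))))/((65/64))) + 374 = 33408635065/76950456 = 434.16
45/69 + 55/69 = 100/69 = 1.45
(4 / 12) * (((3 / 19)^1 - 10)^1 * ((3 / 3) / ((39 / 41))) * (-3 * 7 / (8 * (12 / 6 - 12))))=-53669 / 59280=-0.91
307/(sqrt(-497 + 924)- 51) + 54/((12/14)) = 121305/2174- 307*sqrt(427)/2174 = 52.88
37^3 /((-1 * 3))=-50653 /3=-16884.33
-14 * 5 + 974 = 904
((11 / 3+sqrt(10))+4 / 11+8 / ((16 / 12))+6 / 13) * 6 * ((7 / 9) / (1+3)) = 7 * sqrt(10) / 6+31507 / 2574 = 15.93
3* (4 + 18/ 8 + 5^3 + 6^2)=2007/ 4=501.75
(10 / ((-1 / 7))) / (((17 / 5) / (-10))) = 3500 / 17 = 205.88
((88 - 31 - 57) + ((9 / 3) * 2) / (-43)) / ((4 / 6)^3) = -81 / 172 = -0.47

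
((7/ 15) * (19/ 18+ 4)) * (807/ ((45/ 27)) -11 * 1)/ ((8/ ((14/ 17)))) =5274997/ 45900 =114.92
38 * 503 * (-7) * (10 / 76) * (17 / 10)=-59857 / 2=-29928.50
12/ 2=6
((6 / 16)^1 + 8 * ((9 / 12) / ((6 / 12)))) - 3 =75 / 8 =9.38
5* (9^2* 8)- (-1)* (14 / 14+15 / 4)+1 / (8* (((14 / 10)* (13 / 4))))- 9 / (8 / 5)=3239.15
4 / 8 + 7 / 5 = 1.90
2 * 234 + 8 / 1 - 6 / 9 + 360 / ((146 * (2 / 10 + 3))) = 417067 / 876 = 476.10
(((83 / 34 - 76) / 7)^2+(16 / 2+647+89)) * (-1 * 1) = -48398137 / 56644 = -854.43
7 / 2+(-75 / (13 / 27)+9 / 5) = -19561 / 130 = -150.47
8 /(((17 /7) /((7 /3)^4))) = 134456 /1377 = 97.64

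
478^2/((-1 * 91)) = -228484/91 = -2510.81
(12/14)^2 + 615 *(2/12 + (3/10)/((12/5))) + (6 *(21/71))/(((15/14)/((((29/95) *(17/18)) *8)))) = 7294771229/39660600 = 183.93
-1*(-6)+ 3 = 9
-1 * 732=-732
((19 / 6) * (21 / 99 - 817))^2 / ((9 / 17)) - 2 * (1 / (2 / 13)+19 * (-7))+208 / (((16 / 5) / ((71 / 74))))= 82486929574435 / 6527466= 12636899.15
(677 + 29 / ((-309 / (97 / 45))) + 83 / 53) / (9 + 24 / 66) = 5499233641 / 75907395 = 72.45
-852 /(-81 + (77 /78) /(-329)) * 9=28110888 /296957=94.66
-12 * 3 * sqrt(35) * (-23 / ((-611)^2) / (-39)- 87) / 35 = 3040027512 * sqrt(35) / 33972211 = 529.40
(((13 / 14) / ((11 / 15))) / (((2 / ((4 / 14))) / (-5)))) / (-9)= 325 / 3234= 0.10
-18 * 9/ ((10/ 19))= -1539/ 5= -307.80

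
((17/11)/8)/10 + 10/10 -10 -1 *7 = -14063/880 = -15.98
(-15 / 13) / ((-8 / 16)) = 30 / 13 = 2.31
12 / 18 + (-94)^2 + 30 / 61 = 1617200 / 183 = 8837.16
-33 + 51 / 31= -972 / 31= -31.35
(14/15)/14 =1/15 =0.07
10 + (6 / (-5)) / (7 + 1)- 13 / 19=9.17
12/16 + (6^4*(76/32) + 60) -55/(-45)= 113039/36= 3139.97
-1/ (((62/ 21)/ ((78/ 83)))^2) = -670761/ 6620329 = -0.10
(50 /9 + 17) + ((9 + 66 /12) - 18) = 343 /18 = 19.06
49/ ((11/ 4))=196/ 11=17.82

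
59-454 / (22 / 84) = -18419 / 11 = -1674.45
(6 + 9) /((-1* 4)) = -15 /4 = -3.75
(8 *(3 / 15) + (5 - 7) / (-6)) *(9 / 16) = 87 / 80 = 1.09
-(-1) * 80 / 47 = 80 / 47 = 1.70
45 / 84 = 15 / 28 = 0.54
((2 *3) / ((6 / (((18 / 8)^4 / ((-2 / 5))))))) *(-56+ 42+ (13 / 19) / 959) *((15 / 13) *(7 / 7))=125518983075 / 121278976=1034.96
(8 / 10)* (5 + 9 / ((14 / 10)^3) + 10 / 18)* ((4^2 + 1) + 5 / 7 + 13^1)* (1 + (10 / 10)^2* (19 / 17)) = 18765200 / 40817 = 459.74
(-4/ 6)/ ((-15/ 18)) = 4/ 5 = 0.80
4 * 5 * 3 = 60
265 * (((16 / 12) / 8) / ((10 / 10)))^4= 265 / 1296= 0.20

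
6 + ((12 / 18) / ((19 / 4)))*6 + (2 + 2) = 206 / 19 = 10.84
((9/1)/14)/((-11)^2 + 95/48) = 216/41321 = 0.01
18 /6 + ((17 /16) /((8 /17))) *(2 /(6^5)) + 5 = 3981601 /497664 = 8.00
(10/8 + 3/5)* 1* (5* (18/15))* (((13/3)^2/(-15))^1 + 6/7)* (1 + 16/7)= -317423/22050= -14.40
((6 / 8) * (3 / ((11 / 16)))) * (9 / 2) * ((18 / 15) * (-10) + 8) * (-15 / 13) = 9720 / 143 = 67.97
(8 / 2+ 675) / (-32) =-679 / 32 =-21.22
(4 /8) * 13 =13 /2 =6.50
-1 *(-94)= 94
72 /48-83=-163 /2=-81.50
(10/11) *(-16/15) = -32/33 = -0.97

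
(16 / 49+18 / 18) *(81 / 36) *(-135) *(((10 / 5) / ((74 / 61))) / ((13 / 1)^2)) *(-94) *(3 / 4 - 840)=-310094.58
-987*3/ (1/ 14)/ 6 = -6909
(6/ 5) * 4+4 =44/ 5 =8.80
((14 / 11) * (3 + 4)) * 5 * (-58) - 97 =-2680.64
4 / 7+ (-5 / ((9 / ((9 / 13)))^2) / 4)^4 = 0.57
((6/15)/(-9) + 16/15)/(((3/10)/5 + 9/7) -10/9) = 3220/739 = 4.36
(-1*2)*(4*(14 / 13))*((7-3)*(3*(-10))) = 13440 / 13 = 1033.85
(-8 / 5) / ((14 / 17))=-68 / 35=-1.94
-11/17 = -0.65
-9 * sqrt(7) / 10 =-2.38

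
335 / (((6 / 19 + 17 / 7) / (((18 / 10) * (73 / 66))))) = 26733 / 110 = 243.03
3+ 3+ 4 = 10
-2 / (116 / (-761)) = 761 / 58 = 13.12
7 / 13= 0.54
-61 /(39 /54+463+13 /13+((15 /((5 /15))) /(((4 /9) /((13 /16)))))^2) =-2248704 /266613545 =-0.01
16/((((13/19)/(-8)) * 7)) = -2432/91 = -26.73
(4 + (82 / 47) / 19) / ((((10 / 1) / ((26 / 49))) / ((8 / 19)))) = 54288 / 593845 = 0.09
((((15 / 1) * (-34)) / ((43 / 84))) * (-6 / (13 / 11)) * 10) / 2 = 14137200 / 559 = 25290.16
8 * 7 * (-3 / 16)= -21 / 2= -10.50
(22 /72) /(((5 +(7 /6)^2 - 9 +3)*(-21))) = -11 /273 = -0.04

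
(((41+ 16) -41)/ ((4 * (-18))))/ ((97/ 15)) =-10/ 291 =-0.03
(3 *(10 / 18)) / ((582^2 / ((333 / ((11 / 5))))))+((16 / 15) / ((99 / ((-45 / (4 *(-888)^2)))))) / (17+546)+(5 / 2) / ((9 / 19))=181904785622531 / 34461306901296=5.28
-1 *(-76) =76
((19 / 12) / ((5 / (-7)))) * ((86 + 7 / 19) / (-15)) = 3829 / 300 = 12.76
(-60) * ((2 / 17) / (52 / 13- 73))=0.10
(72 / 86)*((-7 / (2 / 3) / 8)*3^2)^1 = -1701 / 172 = -9.89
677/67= 10.10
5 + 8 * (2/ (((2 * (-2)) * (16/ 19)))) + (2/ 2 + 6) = 29/ 4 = 7.25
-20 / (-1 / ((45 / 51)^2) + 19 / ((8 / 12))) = -9000 / 12247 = -0.73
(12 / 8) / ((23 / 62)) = 93 / 23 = 4.04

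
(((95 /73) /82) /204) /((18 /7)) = 665 /21980592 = 0.00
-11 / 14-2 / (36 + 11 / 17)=-1047 / 1246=-0.84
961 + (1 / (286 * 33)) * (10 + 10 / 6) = 27209789 / 28314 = 961.00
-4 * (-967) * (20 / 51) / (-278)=-38680 / 7089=-5.46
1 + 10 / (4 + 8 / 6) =23 / 8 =2.88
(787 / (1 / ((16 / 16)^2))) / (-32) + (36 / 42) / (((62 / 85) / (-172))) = -1574299 / 6944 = -226.71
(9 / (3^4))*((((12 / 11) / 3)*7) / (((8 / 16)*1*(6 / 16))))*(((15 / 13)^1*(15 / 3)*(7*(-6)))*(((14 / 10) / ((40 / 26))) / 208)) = -686 / 429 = -1.60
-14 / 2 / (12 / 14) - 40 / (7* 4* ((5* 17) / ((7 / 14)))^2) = -247819 / 30345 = -8.17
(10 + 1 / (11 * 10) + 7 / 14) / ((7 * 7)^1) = 578 / 2695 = 0.21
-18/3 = -6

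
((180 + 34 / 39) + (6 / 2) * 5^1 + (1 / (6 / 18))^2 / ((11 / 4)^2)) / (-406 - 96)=-929935 / 2368938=-0.39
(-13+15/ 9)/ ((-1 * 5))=34/ 15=2.27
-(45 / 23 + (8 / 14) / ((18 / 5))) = -2.12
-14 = -14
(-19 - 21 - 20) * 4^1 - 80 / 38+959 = 13621 / 19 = 716.89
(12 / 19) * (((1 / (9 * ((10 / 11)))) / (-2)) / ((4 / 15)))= -11 / 76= -0.14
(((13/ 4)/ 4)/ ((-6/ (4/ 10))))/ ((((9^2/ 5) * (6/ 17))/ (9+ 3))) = -221/ 1944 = -0.11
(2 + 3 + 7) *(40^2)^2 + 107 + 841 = 30720948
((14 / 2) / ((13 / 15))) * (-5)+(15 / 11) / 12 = -23035 / 572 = -40.27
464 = 464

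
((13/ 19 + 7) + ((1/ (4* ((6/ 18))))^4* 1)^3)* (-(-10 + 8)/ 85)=491914183/ 2709520384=0.18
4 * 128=512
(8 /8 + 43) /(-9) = -44 /9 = -4.89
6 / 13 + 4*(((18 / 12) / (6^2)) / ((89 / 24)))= 586 / 1157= 0.51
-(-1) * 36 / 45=4 / 5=0.80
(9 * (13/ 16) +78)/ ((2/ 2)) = 1365/ 16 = 85.31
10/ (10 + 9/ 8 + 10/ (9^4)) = 524880/ 584009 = 0.90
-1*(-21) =21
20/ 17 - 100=-98.82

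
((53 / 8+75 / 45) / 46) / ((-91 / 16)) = -199 / 6279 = -0.03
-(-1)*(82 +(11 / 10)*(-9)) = 72.10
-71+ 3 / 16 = -1133 / 16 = -70.81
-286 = -286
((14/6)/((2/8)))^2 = 784/9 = 87.11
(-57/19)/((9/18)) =-6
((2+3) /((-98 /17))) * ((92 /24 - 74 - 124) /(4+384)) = 99025 /228144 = 0.43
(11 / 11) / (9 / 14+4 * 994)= 14 / 55673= 0.00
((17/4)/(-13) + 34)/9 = 3.74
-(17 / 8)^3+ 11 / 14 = -31575 / 3584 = -8.81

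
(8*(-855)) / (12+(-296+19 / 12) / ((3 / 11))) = 6.41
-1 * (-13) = 13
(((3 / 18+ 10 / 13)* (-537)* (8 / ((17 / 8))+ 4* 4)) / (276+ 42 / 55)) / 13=-20123180 / 7288801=-2.76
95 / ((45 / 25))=475 / 9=52.78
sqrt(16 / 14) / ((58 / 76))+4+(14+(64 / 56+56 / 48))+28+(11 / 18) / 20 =76*sqrt(14) / 203+121817 / 2520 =49.74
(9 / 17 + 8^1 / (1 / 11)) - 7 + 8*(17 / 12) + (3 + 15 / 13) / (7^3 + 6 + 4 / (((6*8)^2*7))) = 86647685120 / 932953047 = 92.87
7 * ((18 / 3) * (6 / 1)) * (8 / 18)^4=7168 / 729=9.83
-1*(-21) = 21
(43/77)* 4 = 2.23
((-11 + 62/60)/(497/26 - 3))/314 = -3887/1973490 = -0.00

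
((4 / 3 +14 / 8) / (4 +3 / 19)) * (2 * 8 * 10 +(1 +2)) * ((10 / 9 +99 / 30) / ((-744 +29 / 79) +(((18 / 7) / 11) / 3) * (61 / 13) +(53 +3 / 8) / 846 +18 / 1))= -0.74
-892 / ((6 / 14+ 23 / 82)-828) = 1.08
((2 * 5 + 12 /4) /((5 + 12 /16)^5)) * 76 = 1011712 /6436343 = 0.16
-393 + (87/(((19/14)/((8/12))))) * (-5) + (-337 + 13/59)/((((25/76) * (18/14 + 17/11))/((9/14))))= -512677471/610945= -839.15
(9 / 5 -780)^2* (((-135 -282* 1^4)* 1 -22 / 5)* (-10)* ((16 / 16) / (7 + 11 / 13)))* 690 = 19076038101666 / 85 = 224423977666.66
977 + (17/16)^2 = 250401/256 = 978.13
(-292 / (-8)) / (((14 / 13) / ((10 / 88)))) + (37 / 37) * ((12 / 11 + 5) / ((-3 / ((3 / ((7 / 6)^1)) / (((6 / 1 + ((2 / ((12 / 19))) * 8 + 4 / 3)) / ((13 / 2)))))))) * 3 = 44369 / 60368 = 0.73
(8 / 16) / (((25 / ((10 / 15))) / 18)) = 6 / 25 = 0.24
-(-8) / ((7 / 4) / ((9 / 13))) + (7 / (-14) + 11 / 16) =4881 / 1456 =3.35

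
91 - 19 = 72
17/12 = 1.42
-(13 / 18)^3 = -2197 / 5832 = -0.38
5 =5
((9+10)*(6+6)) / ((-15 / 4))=-304 / 5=-60.80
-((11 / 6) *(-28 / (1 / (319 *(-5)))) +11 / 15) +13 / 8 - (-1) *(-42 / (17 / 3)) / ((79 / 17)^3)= -1614719465769 / 19721560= -81875.85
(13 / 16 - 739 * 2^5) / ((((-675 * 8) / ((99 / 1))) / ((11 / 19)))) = 9156191 / 36480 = 250.99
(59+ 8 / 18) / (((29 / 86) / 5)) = 881.42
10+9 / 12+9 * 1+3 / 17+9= 1967 / 68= 28.93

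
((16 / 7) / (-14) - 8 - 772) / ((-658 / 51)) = 60.47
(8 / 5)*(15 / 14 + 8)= 508 / 35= 14.51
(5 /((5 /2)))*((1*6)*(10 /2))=60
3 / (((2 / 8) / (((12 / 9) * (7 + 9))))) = 256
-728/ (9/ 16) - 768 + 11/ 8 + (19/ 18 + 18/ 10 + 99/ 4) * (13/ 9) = -2020.97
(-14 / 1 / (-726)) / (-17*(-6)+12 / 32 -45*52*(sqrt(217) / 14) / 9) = -4480*sqrt(217) / 805141623 -8232 / 268380541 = -0.00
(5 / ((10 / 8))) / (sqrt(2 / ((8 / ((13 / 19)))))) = 8 * sqrt(247) / 13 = 9.67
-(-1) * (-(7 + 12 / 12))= -8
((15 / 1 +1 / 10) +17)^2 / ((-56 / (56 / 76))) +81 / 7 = -1.99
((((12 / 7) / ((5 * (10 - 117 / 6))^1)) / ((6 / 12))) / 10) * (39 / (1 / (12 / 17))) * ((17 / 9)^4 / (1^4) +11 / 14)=-51644944 / 19229805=-2.69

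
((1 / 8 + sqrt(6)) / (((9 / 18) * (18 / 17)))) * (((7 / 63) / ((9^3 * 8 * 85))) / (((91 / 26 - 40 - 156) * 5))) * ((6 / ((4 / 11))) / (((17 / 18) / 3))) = -sqrt(6) / 43375500 - 1 / 347004000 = -0.00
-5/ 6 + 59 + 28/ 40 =883/ 15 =58.87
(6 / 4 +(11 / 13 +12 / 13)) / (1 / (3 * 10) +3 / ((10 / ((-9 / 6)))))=-7.85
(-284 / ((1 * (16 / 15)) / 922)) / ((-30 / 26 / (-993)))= -211262239.50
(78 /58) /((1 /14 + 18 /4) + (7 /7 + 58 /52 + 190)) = 0.01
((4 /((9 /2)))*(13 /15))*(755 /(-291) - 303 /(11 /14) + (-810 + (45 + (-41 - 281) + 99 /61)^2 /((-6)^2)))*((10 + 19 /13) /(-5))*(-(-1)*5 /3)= -38684567155712 /14471769015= -2673.11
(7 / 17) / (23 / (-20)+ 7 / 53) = -7420 / 18343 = -0.40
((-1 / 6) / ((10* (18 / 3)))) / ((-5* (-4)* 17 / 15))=-0.00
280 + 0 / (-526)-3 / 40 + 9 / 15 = 11221 / 40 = 280.52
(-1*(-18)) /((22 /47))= 423 /11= 38.45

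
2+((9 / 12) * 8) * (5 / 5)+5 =13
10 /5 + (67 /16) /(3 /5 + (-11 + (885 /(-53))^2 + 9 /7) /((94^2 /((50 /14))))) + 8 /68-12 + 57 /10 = 2528927462009 /1465411221020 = 1.73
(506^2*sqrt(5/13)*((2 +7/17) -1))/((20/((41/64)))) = 7873107*sqrt(65)/8840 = 7180.43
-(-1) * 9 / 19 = 9 / 19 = 0.47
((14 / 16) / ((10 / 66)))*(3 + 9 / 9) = 231 / 10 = 23.10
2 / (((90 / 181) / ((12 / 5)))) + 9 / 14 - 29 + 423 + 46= 472811 / 1050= 450.30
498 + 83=581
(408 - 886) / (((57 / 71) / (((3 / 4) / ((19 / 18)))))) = -152721 / 361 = -423.05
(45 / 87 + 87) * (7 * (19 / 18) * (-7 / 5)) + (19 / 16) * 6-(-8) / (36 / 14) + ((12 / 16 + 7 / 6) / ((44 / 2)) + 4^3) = -11928919 / 14355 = -830.99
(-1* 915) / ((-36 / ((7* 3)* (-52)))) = -27755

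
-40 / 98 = -20 / 49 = -0.41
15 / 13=1.15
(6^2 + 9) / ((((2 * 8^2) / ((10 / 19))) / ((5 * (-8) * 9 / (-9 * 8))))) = 1125 / 1216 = 0.93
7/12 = 0.58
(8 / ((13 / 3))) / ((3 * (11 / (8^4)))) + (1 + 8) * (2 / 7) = 231950 / 1001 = 231.72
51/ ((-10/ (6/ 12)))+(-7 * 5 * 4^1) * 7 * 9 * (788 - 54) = -129477651/ 20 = -6473882.55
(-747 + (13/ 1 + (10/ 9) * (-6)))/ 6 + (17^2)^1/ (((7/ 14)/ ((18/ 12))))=6692/ 9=743.56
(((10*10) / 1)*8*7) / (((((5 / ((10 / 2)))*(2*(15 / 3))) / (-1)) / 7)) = -3920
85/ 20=17/ 4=4.25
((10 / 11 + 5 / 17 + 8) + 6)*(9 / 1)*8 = 204696 / 187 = 1094.63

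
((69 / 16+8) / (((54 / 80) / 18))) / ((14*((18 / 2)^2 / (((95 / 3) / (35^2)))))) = 3743 / 500094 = 0.01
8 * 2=16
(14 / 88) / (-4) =-0.04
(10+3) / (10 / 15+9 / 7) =6.66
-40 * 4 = -160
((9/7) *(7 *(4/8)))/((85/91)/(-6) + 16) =2457/8651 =0.28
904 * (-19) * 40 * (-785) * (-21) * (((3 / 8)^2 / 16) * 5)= -7963491375 / 16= -497718210.94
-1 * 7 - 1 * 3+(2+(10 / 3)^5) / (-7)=-117496 / 1701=-69.07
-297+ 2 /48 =-7127 /24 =-296.96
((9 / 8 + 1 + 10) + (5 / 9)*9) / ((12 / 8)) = 137 / 12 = 11.42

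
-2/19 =-0.11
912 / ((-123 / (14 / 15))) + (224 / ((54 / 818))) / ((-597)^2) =-13633109056 / 1972723815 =-6.91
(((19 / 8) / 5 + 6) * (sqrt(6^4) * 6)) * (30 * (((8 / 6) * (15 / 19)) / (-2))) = -419580 / 19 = -22083.16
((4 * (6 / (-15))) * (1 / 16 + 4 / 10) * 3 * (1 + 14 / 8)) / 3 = -407 / 200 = -2.04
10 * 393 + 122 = 4052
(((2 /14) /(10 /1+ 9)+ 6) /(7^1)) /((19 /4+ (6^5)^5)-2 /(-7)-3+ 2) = 3196 /105874392623458207939253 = 0.00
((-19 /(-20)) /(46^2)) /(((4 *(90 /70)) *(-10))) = -133 /15235200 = -0.00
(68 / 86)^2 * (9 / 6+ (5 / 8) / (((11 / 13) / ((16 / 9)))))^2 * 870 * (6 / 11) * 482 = 25065897817160 / 22149171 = 1131685.60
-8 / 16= -1 / 2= -0.50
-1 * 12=-12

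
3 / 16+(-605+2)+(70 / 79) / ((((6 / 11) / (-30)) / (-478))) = 28682845 / 1264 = 22692.12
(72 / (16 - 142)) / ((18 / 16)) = -32 / 63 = -0.51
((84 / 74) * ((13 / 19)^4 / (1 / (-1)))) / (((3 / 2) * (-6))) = 0.03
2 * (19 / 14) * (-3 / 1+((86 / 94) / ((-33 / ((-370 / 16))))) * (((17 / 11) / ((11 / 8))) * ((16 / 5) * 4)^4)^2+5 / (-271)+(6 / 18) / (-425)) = 1584093424.22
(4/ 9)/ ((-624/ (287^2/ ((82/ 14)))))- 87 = -136211/ 1404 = -97.02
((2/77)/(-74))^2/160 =1/1298688160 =0.00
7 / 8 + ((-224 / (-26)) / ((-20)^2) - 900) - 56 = -2483269 / 2600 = -955.10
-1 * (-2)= 2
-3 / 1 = -3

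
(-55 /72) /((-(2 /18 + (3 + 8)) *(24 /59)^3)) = 2259169 /2211840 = 1.02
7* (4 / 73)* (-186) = -5208 / 73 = -71.34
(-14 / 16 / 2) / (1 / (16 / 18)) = -7 / 18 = -0.39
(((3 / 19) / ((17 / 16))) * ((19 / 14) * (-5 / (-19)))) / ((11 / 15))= 1800 / 24871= 0.07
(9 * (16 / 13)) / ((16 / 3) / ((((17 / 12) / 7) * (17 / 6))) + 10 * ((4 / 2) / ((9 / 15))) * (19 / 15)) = 0.21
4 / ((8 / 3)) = 3 / 2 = 1.50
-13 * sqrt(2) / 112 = -0.16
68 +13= 81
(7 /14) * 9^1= 9 /2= 4.50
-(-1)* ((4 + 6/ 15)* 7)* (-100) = -3080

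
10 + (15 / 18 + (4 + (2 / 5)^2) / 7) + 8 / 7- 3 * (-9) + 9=50999 / 1050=48.57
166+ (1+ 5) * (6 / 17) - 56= 1906 / 17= 112.12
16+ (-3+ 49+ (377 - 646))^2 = 49745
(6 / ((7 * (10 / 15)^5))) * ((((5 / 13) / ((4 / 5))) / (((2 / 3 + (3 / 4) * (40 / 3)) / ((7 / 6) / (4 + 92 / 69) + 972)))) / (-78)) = -566997975 / 155058176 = -3.66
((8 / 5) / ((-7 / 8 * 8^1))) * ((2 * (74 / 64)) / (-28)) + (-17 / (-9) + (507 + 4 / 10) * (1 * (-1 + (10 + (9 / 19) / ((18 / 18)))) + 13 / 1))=3822518279 / 335160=11405.06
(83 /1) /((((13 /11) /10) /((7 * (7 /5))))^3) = 103976303816 /2197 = 47326492.41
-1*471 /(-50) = 471 /50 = 9.42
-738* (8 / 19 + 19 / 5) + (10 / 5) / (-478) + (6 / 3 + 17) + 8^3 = -58672922 / 22705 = -2584.14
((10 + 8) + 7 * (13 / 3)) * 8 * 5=5800 / 3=1933.33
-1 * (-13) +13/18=247/18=13.72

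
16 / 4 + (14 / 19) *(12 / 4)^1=118 / 19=6.21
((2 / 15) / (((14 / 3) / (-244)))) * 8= -1952 / 35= -55.77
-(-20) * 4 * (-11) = -880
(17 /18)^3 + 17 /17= 10745 /5832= 1.84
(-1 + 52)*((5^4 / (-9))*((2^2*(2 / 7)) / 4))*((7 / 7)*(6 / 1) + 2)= -170000 / 21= -8095.24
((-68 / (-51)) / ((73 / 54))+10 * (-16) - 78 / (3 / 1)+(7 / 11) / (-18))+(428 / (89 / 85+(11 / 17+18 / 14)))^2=103217633712181 / 5048507574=20445.18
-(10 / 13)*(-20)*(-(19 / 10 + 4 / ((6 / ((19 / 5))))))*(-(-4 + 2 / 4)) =-238.72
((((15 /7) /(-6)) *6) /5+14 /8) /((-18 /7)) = -37 /72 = -0.51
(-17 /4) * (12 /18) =-17 /6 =-2.83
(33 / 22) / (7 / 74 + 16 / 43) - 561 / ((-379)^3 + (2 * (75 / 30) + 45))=86614141094 / 26947745055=3.21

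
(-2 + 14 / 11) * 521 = -4168 / 11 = -378.91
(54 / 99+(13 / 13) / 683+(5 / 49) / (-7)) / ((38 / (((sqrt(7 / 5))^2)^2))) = 685911 / 24980725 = 0.03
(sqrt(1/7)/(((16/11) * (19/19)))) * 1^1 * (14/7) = 11 * sqrt(7)/56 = 0.52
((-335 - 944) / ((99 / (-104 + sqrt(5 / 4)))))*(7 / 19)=931112 / 1881 - 8953*sqrt(5) / 3762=489.69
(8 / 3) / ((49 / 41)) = 328 / 147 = 2.23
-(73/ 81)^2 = -5329/ 6561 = -0.81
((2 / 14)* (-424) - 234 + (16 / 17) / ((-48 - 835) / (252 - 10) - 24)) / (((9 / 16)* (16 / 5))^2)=-5864335450 / 64494549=-90.93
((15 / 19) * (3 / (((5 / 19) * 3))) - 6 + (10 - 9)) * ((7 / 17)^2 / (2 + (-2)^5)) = 49 / 4335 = 0.01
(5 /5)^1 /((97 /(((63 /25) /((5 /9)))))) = 567 /12125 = 0.05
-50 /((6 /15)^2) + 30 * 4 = -385 /2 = -192.50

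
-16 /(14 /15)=-120 /7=-17.14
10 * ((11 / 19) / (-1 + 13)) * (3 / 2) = 55 / 76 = 0.72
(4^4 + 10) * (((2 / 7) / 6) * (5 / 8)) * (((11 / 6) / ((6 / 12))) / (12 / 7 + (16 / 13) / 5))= 475475 / 32112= 14.81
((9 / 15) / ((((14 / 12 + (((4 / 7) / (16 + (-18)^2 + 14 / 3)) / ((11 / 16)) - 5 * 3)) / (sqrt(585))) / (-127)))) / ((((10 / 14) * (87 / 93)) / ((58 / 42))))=2821104594 * sqrt(65) / 82589275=275.39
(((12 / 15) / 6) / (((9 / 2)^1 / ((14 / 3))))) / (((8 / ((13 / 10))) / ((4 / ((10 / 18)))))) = 182 / 1125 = 0.16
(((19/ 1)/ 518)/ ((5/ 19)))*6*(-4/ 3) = -1444/ 1295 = -1.12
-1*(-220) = 220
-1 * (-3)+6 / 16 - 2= 11 / 8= 1.38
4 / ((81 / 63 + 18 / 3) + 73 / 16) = 0.34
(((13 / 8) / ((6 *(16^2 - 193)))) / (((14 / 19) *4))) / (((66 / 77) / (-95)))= -23465 / 145152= -0.16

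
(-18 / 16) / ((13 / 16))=-1.38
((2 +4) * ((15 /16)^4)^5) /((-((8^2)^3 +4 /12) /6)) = -0.00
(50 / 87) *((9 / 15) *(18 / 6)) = 30 / 29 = 1.03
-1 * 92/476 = -23/119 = -0.19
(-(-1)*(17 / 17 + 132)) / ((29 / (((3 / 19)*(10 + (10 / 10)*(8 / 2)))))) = 294 / 29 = 10.14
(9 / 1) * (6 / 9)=6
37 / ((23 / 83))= 3071 / 23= 133.52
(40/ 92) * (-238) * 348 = -828240/ 23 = -36010.43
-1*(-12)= 12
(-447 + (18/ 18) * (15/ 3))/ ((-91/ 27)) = 918/ 7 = 131.14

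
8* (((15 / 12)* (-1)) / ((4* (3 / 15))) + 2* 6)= 167 / 2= 83.50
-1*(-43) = 43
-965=-965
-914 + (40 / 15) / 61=-167254 / 183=-913.96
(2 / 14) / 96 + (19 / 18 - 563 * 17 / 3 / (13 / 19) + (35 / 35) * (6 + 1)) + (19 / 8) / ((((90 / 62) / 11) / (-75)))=-157366709 / 26208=-6004.53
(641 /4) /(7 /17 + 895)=10897 /60888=0.18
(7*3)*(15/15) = 21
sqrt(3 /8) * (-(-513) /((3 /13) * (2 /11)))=24453 * sqrt(6) /8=7487.17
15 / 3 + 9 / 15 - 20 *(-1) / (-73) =1944 / 365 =5.33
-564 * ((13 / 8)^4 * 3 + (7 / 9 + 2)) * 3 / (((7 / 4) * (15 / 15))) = -41056709 / 1792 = -22911.11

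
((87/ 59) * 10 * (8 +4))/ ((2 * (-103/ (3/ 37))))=-15660/ 224849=-0.07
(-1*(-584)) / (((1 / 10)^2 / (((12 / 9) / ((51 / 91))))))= 21257600 / 153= 138938.56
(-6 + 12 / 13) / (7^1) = -66 / 91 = -0.73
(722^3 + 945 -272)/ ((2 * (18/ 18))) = 376367721/ 2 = 188183860.50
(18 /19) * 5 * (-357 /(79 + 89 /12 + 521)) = -385560 /138491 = -2.78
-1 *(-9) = 9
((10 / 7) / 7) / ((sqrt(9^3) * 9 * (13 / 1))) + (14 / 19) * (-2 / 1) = -4333958 / 2941029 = -1.47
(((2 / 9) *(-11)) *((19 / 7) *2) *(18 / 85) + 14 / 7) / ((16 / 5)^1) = -241 / 952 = -0.25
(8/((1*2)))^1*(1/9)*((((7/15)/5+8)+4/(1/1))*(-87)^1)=-105212/225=-467.61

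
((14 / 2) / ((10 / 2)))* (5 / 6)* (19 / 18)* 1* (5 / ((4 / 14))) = 21.55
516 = 516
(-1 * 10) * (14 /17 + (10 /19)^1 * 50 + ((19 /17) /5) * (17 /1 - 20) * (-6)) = -100656 /323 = -311.63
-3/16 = -0.19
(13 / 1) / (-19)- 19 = -374 / 19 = -19.68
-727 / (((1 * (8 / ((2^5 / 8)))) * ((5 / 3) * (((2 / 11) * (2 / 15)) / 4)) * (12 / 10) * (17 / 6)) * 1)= -359865 / 34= -10584.26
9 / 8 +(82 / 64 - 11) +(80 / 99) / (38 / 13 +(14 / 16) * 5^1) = -20397535 / 2404512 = -8.48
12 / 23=0.52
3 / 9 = 1 / 3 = 0.33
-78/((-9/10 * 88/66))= 65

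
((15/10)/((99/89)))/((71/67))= 5963/4686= 1.27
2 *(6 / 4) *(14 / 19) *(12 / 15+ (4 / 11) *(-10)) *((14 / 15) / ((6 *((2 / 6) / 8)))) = -122304 / 5225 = -23.41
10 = 10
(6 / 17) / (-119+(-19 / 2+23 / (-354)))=-531 / 193426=-0.00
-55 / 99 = -0.56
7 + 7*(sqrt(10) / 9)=7*sqrt(10) / 9 + 7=9.46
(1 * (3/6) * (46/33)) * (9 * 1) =69/11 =6.27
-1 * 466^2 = -217156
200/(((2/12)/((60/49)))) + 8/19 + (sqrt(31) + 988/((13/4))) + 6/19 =sqrt(31) + 1651710/931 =1779.69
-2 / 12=-1 / 6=-0.17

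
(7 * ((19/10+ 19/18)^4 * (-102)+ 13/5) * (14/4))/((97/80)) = -4168947690488/26517375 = -157215.70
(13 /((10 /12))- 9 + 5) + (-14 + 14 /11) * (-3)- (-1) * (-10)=39.78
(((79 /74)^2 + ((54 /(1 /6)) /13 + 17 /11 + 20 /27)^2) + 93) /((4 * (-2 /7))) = -476847157544023 /653059918368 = -730.17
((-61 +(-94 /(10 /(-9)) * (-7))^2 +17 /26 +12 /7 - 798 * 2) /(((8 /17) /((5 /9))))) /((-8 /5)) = -8999574733 /34944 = -257542.78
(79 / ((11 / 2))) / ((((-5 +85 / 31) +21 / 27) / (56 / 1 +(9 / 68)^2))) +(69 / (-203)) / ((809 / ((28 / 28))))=-19134705927171 / 35202948968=-543.55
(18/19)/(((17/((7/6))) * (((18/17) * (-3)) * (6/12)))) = -7/171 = -0.04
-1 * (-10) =10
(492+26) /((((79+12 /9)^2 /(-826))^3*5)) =-212812645257072 /979652970727205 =-0.22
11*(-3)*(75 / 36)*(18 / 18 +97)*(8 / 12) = -4491.67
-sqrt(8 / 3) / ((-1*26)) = sqrt(6) / 39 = 0.06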